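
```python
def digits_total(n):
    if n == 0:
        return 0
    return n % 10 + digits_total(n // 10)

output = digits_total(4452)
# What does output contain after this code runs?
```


digits_total(4452)
= 2 + digits_total(445)
= 2 + 5 + digits_total(44)
= 2 + 5 + 4 + digits_total(4)
= 2 + 5 + 4 + 4 + digits_total(0)
= 2 + 5 + 4 + 4 + 0
= 15


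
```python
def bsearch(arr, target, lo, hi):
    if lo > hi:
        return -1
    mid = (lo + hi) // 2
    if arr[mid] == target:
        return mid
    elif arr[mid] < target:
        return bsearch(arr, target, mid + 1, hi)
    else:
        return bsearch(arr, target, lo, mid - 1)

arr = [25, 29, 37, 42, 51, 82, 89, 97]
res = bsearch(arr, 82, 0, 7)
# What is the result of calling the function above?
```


bsearch(arr, 82, 0, 7)
lo=0, hi=7, mid=3, arr[mid]=42
42 < 82, search right half
lo=4, hi=7, mid=5, arr[mid]=82
arr[5] == 82, found at index 5
= 5


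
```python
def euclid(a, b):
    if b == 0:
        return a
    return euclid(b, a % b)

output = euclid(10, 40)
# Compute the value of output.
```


euclid(10, 40)
= euclid(40, 10 % 40) = euclid(40, 10)
= euclid(10, 40 % 10) = euclid(10, 0)
b == 0, return a = 10


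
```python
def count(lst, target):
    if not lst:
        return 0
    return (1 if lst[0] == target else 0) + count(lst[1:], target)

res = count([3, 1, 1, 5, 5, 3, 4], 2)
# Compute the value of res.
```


count([3, 1, 1, 5, 5, 3, 4], 2)
lst[0]=3 != 2: 0 + count([1, 1, 5, 5, 3, 4], 2)
lst[0]=1 != 2: 0 + count([1, 5, 5, 3, 4], 2)
lst[0]=1 != 2: 0 + count([5, 5, 3, 4], 2)
lst[0]=5 != 2: 0 + count([5, 3, 4], 2)
lst[0]=5 != 2: 0 + count([3, 4], 2)
lst[0]=3 != 2: 0 + count([4], 2)
lst[0]=4 != 2: 0 + count([], 2)
= 0


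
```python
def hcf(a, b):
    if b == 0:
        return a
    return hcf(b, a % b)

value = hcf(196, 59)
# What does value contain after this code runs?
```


hcf(196, 59)
= hcf(59, 196 % 59) = hcf(59, 19)
= hcf(19, 59 % 19) = hcf(19, 2)
= hcf(2, 19 % 2) = hcf(2, 1)
= hcf(1, 2 % 1) = hcf(1, 0)
b == 0, return a = 1


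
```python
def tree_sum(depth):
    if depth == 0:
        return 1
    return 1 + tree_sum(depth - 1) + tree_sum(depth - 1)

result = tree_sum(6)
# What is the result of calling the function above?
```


tree_sum(6)
= 1 + tree_sum(5) + tree_sum(5)
= 1 + 2 * tree_sum(5)
tree_sum(k) = 2^(k+1) - 1
tree_sum(0) = 1
tree_sum(1) = 3
tree_sum(2) = 7
tree_sum(3) = 15
tree_sum(4) = 31
tree_sum(6) = 2^7 - 1 = 127


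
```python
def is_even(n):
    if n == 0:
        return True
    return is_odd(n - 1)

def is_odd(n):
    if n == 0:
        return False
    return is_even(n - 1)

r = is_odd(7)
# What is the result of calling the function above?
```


is_odd(7)
= is_even(6)
= is_odd(5)
= is_even(4)
= is_odd(3)
= is_even(2)
= is_odd(1)
= is_even(0)
n == 0: return True
= True


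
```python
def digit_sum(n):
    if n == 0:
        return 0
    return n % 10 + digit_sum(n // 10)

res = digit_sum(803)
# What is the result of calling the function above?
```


digit_sum(803)
= 3 + digit_sum(80)
= 3 + 0 + digit_sum(8)
= 3 + 0 + 8 + digit_sum(0)
= 3 + 0 + 8 + 0
= 11


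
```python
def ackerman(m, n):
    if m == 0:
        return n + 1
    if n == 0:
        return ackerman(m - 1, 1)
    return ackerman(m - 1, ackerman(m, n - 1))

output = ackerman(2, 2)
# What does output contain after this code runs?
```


ackerman(2, 2)
= ackerman(1, ackerman(2, 1))
First compute ackerman(2, 1) = 5
= ackerman(1, 5)
= 7


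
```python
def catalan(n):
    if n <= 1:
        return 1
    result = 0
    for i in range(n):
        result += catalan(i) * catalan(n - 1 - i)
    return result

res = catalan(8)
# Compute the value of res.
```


catalan(8)
= sum of catalan(i) * catalan(8-1-i) for i in 0..7
First compute sub-values bottom-up:
  catalan(0) = 1, catalan(1) = 1
  catalan(2) = 1*1 + 1*1 = 2
  catalan(3) = 1*2 + 1*1 + 2*1 = 5
  catalan(4) = 1*5 + 1*2 + 2*1 + 5*1 = 14
  catalan(5) = 1*14 + 1*5 + 2*2 + 5*1 + 14*1 = 42
  catalan(6) = 1*42 + 1*14 + 2*5 + 5*2 + 14*1 + 42*1 = 132
  catalan(7) = 1*132 + 1*42 + 2*14 + 5*5 + 14*2 + 42*1 + 132*1 = 429
Now catalan(8):
  catalan(0)*catalan(7) = 1*429 = 429
  catalan(1)*catalan(6) = 1*132 = 132
  catalan(2)*catalan(5) = 2*42 = 84
  catalan(3)*catalan(4) = 5*14 = 70
  catalan(4)*catalan(3) = 14*5 = 70
  catalan(5)*catalan(2) = 42*2 = 84
  catalan(6)*catalan(1) = 132*1 = 132
  catalan(7)*catalan(0) = 429*1 = 429
= 429 + 132 + 84 + 70 + 70 + 84 + 132 + 429
= 1430


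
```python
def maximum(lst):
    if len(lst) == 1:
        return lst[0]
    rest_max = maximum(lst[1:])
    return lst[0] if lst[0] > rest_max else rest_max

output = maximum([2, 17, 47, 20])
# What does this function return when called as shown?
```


maximum([2, 17, 47, 20])
= compare 2 with maximum([17, 47, 20])
= compare 17 with maximum([47, 20])
= compare 47 with maximum([20])
Base: maximum([20]) = 20
compare 47 with 20: max = 47
compare 17 with 47: max = 47
compare 2 with 47: max = 47
= 47


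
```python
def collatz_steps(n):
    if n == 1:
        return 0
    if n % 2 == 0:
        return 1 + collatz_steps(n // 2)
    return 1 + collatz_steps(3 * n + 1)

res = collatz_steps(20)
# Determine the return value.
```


collatz_steps(20)
20 is even -> collatz_steps(10)
10 is even -> collatz_steps(5)
5 is odd -> 3*5+1 = 16 -> collatz_steps(16)
16 is even -> collatz_steps(8)
8 is even -> collatz_steps(4)
4 is even -> collatz_steps(2)
2 is even -> collatz_steps(1)
Reached 1 after 7 steps
= 7


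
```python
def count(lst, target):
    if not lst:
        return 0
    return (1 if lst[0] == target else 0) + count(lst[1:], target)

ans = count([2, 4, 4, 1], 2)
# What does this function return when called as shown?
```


count([2, 4, 4, 1], 2)
lst[0]=2 == 2: 1 + count([4, 4, 1], 2)
lst[0]=4 != 2: 0 + count([4, 1], 2)
lst[0]=4 != 2: 0 + count([1], 2)
lst[0]=1 != 2: 0 + count([], 2)
= 1


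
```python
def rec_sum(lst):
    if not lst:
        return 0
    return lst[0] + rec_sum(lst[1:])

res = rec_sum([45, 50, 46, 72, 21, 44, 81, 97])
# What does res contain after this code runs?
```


rec_sum([45, 50, 46, 72, 21, 44, 81, 97])
= 45 + rec_sum([50, 46, 72, 21, 44, 81, 97])
= 45 + 50 + rec_sum([46, 72, 21, 44, 81, 97])
= 45 + 50 + 46 + rec_sum([72, 21, 44, 81, 97])
= 45 + 50 + 46 + 72 + rec_sum([21, 44, 81, 97])
= 45 + 50 + 46 + 72 + 21 + rec_sum([44, 81, 97])
= 45 + 50 + 46 + 72 + 21 + 44 + rec_sum([81, 97])
= 45 + 50 + 46 + 72 + 21 + 44 + 81 + rec_sum([97])
= 45 + 50 + 46 + 72 + 21 + 44 + 81 + 97 + rec_sum([])
= 45 + 50 + 46 + 72 + 21 + 44 + 81 + 97 + 0
= 456


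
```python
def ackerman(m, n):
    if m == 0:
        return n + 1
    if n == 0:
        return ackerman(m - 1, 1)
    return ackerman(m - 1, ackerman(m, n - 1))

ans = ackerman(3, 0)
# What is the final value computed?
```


ackerman(3, 0)
n == 0: return ackerman(2, 1)
= ackerman(2, 1) = 5
= 5


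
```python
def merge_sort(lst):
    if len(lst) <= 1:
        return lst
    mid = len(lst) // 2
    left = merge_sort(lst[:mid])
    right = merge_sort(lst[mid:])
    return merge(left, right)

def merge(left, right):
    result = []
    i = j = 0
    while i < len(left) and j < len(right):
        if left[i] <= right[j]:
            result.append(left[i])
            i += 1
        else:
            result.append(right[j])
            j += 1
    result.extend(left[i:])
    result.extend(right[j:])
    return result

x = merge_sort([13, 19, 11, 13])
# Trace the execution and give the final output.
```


merge_sort([13, 19, 11, 13])
Split into [13, 19] and [11, 13]
Left sorted: [13, 19]
Right sorted: [11, 13]
Merge [13, 19] and [11, 13]
= [11, 13, 13, 19]


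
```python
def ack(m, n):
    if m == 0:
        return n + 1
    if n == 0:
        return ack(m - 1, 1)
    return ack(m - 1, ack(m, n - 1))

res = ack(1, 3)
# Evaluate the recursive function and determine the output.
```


ack(1, 3)
= ack(0, ack(1, 2))
First compute ack(1, 2) = 4
= ack(0, 4)
= 5


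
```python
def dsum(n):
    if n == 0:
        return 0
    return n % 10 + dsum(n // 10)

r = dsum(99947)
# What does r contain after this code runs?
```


dsum(99947)
= 7 + dsum(9994)
= 7 + 4 + dsum(999)
= 7 + 4 + 9 + dsum(99)
= 7 + 4 + 9 + 9 + dsum(9)
= 7 + 4 + 9 + 9 + 9 + dsum(0)
= 7 + 4 + 9 + 9 + 9 + 0
= 38


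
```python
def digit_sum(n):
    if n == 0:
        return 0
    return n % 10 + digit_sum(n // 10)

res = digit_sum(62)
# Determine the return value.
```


digit_sum(62)
= 2 + digit_sum(6)
= 2 + 6 + digit_sum(0)
= 2 + 6 + 0
= 8


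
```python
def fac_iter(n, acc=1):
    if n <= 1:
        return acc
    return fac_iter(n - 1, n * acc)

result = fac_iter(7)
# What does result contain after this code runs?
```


fac_iter(7, 1)
= fac_iter(6, 7 * 1) = fac_iter(6, 7)
= fac_iter(5, 6 * 7) = fac_iter(5, 42)
= fac_iter(4, 5 * 42) = fac_iter(4, 210)
= fac_iter(3, 4 * 210) = fac_iter(3, 840)
= fac_iter(2, 3 * 840) = fac_iter(2, 2520)
= fac_iter(1, 2 * 2520) = fac_iter(1, 5040)
n <= 1, return acc = 5040


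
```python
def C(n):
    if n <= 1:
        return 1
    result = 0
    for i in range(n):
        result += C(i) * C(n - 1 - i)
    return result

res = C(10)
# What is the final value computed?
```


C(10)
= sum of C(i) * C(10-1-i) for i in 0..9
First compute sub-values bottom-up:
  C(0) = 1, C(1) = 1
  C(2) = 1*1 + 1*1 = 2
  C(3) = 1*2 + 1*1 + 2*1 = 5
  C(4) = 1*5 + 1*2 + 2*1 + 5*1 = 14
  C(5) = 1*14 + 1*5 + 2*2 + 5*1 + 14*1 = 42
  C(6) = 1*42 + 1*14 + 2*5 + 5*2 + 14*1 + 42*1 = 132
  C(7) = 1*132 + 1*42 + 2*14 + 5*5 + 14*2 + 42*1 + 132*1 = 429
  C(8) = 1*429 + 1*132 + 2*42 + 5*14 + 14*5 + 42*2 + 132*1 + 429*1 = 1430
  C(9) = 1*1430 + 1*429 + 2*132 + 5*42 + 14*14 + 42*5 + 132*2 + 429*1 + 1430*1 = 4862
Now C(10):
  C(0)*C(9) = 1*4862 = 4862
  C(1)*C(8) = 1*1430 = 1430
  C(2)*C(7) = 2*429 = 858
  C(3)*C(6) = 5*132 = 660
  C(4)*C(5) = 14*42 = 588
  C(5)*C(4) = 42*14 = 588
  C(6)*C(3) = 132*5 = 660
  C(7)*C(2) = 429*2 = 858
  C(8)*C(1) = 1430*1 = 1430
  C(9)*C(0) = 4862*1 = 4862
= 4862 + 1430 + 858 + 660 + 588 + 588 + 660 + 858 + 1430 + 4862
= 16796


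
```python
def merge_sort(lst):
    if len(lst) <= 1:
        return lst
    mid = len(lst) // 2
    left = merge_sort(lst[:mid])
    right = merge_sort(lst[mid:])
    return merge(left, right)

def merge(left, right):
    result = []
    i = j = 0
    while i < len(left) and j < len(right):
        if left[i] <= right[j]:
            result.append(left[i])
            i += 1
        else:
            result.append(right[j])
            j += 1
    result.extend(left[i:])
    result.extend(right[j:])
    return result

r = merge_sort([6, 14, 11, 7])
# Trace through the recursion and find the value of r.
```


merge_sort([6, 14, 11, 7])
Split into [6, 14] and [11, 7]
Left sorted: [6, 14]
Right sorted: [7, 11]
Merge [6, 14] and [7, 11]
= [6, 7, 11, 14]


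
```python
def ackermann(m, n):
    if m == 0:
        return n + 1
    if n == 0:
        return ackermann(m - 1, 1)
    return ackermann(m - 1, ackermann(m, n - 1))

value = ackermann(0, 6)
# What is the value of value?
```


ackermann(0, 6)
m == 0: return 6 + 1 = 7
= 7


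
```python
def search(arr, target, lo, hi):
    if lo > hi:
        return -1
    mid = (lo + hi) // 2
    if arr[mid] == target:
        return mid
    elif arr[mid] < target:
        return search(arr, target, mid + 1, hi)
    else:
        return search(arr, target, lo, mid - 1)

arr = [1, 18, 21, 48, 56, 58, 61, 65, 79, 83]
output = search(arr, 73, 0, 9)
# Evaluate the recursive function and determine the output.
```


search(arr, 73, 0, 9)
lo=0, hi=9, mid=4, arr[mid]=56
56 < 73, search right half
lo=5, hi=9, mid=7, arr[mid]=65
65 < 73, search right half
lo=8, hi=9, mid=8, arr[mid]=79
79 > 73, search left half
lo > hi, target not found, return -1
= -1


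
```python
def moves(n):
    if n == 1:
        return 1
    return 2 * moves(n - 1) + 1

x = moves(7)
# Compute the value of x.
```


moves(7)
= 2 * moves(6) + 1
= 2 * (2 * moves(5) + 1) + 1
= 2 * (2 * (2 * moves(4) + 1) + 1) + 1
= 2 * (2 * (2 * (2 * moves(3) + 1) + 1) + 1) + 1
= 2 * (2 * (2 * (2 * (2 * moves(2) + 1) + 1) + 1) + 1) + 1
= 2 * (2 * (2 * (2 * (2 * (2 * moves(1) + 1) + 1) + 1) + 1) + 1) + 1
Now compute bottom-up:
moves(1) = 1
moves(2) = 2 * 1 + 1 = 3
moves(3) = 2 * 3 + 1 = 7
moves(4) = 2 * 7 + 1 = 15
moves(5) = 2 * 15 + 1 = 31
moves(6) = 2 * 31 + 1 = 63
moves(7) = 2 * 63 + 1 = 127
= 127


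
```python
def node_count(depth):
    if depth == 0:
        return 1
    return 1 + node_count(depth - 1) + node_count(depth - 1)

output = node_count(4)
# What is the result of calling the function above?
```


node_count(4)
= 1 + node_count(3) + node_count(3)
= 1 + 2 * node_count(3)
node_count(k) = 2^(k+1) - 1
node_count(0) = 1
node_count(1) = 3
node_count(2) = 7
node_count(3) = 15
node_count(4) = 31
node_count(4) = 2^5 - 1 = 31


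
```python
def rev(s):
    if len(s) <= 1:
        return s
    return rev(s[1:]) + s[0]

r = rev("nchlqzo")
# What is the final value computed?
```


rev("nchlqzo")
= rev("chlqzo") + "n"
= rev("hlqzo") + "c" + "n"
= rev("lqzo") + "h" + "c" + "n"
= rev("qzo") + "l" + "h" + "c" + "n"
= rev("zo") + "q" + "l" + "h" + "c" + "n"
= rev("o") + "z" + "q" + "l" + "h" + "c" + "n"
= "o" + "z" + "q" + "l" + "h" + "c" + "n"
= "ozqlhcn"


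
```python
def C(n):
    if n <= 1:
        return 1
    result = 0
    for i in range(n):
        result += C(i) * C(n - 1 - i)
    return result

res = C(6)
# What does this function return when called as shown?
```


C(6)
= sum of C(i) * C(6-1-i) for i in 0..5
First compute sub-values bottom-up:
  C(0) = 1, C(1) = 1
  C(2) = 1*1 + 1*1 = 2
  C(3) = 1*2 + 1*1 + 2*1 = 5
  C(4) = 1*5 + 1*2 + 2*1 + 5*1 = 14
  C(5) = 1*14 + 1*5 + 2*2 + 5*1 + 14*1 = 42
Now C(6):
  C(0)*C(5) = 1*42 = 42
  C(1)*C(4) = 1*14 = 14
  C(2)*C(3) = 2*5 = 10
  C(3)*C(2) = 5*2 = 10
  C(4)*C(1) = 14*1 = 14
  C(5)*C(0) = 42*1 = 42
= 42 + 14 + 10 + 10 + 14 + 42
= 132


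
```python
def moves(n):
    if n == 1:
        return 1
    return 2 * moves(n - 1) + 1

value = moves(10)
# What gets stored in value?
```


moves(10)
= 2 * moves(9) + 1
= 2 * (2 * moves(8) + 1) + 1
= 2 * (2 * (2 * moves(7) + 1) + 1) + 1
= 2 * (2 * (2 * (2 * moves(6) + 1) + 1) + 1) + 1
= 2 * (2 * (2 * (2 * (2 * moves(5) + 1) + 1) + 1) + 1) + 1
= 2 * (2 * (2 * (2 * (2 * (2 * moves(4) + 1) + 1) + 1) + 1) + 1) + 1
= 2 * (2 * (2 * (2 * (2 * (2 * (2 * moves(3) + 1) + 1) + 1) + 1) + 1) + 1) + 1
= 2 * (2 * (2 * (2 * (2 * (2 * (2 * (2 * moves(2) + 1) + 1) + 1) + 1) + 1) + 1) + 1) + 1
= 2 * (2 * (2 * (2 * (2 * (2 * (2 * (2 * (2 * moves(1) + 1) + 1) + 1) + 1) + 1) + 1) + 1) + 1) + 1
Now compute bottom-up:
moves(1) = 1
moves(2) = 2 * 1 + 1 = 3
moves(3) = 2 * 3 + 1 = 7
moves(4) = 2 * 7 + 1 = 15
moves(5) = 2 * 15 + 1 = 31
moves(6) = 2 * 31 + 1 = 63
moves(7) = 2 * 63 + 1 = 127
moves(8) = 2 * 127 + 1 = 255
moves(9) = 2 * 255 + 1 = 511
moves(10) = 2 * 511 + 1 = 1023
= 1023


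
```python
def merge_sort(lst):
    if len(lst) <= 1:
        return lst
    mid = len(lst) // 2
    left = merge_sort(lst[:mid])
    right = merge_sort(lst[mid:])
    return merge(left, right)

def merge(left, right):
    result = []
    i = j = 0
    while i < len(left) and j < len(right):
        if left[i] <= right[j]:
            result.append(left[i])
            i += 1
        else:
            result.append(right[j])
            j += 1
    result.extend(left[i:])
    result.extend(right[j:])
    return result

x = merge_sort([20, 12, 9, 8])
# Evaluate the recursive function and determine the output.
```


merge_sort([20, 12, 9, 8])
Split into [20, 12] and [9, 8]
Left sorted: [12, 20]
Right sorted: [8, 9]
Merge [12, 20] and [8, 9]
= [8, 9, 12, 20]


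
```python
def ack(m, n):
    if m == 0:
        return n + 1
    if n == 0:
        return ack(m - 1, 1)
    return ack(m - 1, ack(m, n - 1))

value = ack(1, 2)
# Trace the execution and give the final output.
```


ack(1, 2)
= ack(0, ack(1, 1))
First compute ack(1, 1) = 3
= ack(0, 3)
= 4


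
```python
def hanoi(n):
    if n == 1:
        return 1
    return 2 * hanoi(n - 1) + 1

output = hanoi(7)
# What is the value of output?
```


hanoi(7)
= 2 * hanoi(6) + 1
= 2 * (2 * hanoi(5) + 1) + 1
= 2 * (2 * (2 * hanoi(4) + 1) + 1) + 1
= 2 * (2 * (2 * (2 * hanoi(3) + 1) + 1) + 1) + 1
= 2 * (2 * (2 * (2 * (2 * hanoi(2) + 1) + 1) + 1) + 1) + 1
= 2 * (2 * (2 * (2 * (2 * (2 * hanoi(1) + 1) + 1) + 1) + 1) + 1) + 1
Now compute bottom-up:
hanoi(1) = 1
hanoi(2) = 2 * 1 + 1 = 3
hanoi(3) = 2 * 3 + 1 = 7
hanoi(4) = 2 * 7 + 1 = 15
hanoi(5) = 2 * 15 + 1 = 31
hanoi(6) = 2 * 31 + 1 = 63
hanoi(7) = 2 * 63 + 1 = 127
= 127


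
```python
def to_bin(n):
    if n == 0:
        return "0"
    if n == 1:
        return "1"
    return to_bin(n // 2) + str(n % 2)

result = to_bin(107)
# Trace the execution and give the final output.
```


to_bin(107)
= to_bin(53) + "1"
= to_bin(26) + "1" + "1"
= to_bin(13) + "0" + "1" + "1"
= to_bin(6) + "1" + "0" + "1" + "1"
= to_bin(3) + "0" + "1" + "0" + "1" + "1"
= to_bin(1) + "1" + "0" + "1" + "0" + "1" + "1"
= "1" + "1" + "0" + "1" + "0" + "1" + "1"
= "1101011"


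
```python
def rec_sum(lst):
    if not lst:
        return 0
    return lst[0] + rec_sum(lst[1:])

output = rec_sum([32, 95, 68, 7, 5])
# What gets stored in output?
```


rec_sum([32, 95, 68, 7, 5])
= 32 + rec_sum([95, 68, 7, 5])
= 32 + 95 + rec_sum([68, 7, 5])
= 32 + 95 + 68 + rec_sum([7, 5])
= 32 + 95 + 68 + 7 + rec_sum([5])
= 32 + 95 + 68 + 7 + 5 + rec_sum([])
= 32 + 95 + 68 + 7 + 5 + 0
= 207


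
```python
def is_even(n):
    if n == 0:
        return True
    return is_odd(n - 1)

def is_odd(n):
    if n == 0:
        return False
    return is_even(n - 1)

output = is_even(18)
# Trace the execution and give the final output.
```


is_even(18)
= is_odd(17)
= is_even(16)
= is_odd(15)
= is_even(14)
= is_odd(13)
= is_even(12)
= is_odd(11)
= is_even(10)
= is_odd(9)
= is_even(8)
= is_odd(7)
= is_even(6)
= is_odd(5)
= is_even(4)
= is_odd(3)
= is_even(2)
= is_odd(1)
= is_even(0)
n == 0: return True
= True


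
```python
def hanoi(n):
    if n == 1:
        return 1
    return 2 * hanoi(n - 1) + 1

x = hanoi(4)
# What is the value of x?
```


hanoi(4)
= 2 * hanoi(3) + 1
= 2 * (2 * hanoi(2) + 1) + 1
= 2 * (2 * (2 * hanoi(1) + 1) + 1) + 1
Now compute bottom-up:
hanoi(1) = 1
hanoi(2) = 2 * 1 + 1 = 3
hanoi(3) = 2 * 3 + 1 = 7
hanoi(4) = 2 * 7 + 1 = 15
= 15


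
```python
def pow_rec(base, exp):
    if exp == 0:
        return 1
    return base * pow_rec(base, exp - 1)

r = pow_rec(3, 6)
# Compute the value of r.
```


pow_rec(3, 6)
= 3 * pow_rec(3, 5)
= 3 * 3 * pow_rec(3, 4)
= 3 * 3 * 3 * pow_rec(3, 3)
= 3 * 3 * 3 * 3 * pow_rec(3, 2)
= 3 * 3 * 3 * 3 * 3 * pow_rec(3, 1)
= 3 * 3 * 3 * 3 * 3 * 3 * pow_rec(3, 0)
= 3 * 3 * 3 * 3 * 3 * 3 * 1
= 729


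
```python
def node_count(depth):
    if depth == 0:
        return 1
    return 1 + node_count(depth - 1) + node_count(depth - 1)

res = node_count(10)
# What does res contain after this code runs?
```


node_count(10)
= 1 + node_count(9) + node_count(9)
= 1 + 2 * node_count(9)
node_count(k) = 2^(k+1) - 1
node_count(0) = 1
node_count(1) = 3
node_count(2) = 7
node_count(3) = 15
node_count(4) = 31
node_count(10) = 2^11 - 1 = 2047


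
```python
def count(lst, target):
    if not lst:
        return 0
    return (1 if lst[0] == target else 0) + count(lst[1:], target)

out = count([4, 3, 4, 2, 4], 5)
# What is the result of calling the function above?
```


count([4, 3, 4, 2, 4], 5)
lst[0]=4 != 5: 0 + count([3, 4, 2, 4], 5)
lst[0]=3 != 5: 0 + count([4, 2, 4], 5)
lst[0]=4 != 5: 0 + count([2, 4], 5)
lst[0]=2 != 5: 0 + count([4], 5)
lst[0]=4 != 5: 0 + count([], 5)
= 0


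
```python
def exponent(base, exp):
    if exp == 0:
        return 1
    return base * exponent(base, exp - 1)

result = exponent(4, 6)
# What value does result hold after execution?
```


exponent(4, 6)
= 4 * exponent(4, 5)
= 4 * 4 * exponent(4, 4)
= 4 * 4 * 4 * exponent(4, 3)
= 4 * 4 * 4 * 4 * exponent(4, 2)
= 4 * 4 * 4 * 4 * 4 * exponent(4, 1)
= 4 * 4 * 4 * 4 * 4 * 4 * exponent(4, 0)
= 4 * 4 * 4 * 4 * 4 * 4 * 1
= 4096


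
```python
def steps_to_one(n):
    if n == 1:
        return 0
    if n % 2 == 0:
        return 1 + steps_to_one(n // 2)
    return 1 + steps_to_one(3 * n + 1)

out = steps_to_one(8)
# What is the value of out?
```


steps_to_one(8)
8 is even -> steps_to_one(4)
4 is even -> steps_to_one(2)
2 is even -> steps_to_one(1)
Reached 1 after 3 steps
= 3


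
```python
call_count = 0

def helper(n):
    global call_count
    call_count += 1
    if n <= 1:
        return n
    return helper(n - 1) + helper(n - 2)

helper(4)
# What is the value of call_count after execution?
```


helper(4) calls helper(3) and helper(2); each non-base call branches into two more.
Let C(k) = total number of calls made by helper(k), including the call to helper(k) itself.
Base cases: C(0) = 1, C(1) = 1
Recurrence: C(k) = 1 + C(k-1) + C(k-2)
  C(2) = 1 + C(1) + C(0) = 1 + 1 + 1 = 3
  C(3) = 1 + C(2) + C(1) = 1 + 3 + 1 = 5
  C(4) = 1 + C(3) + C(2) = 1 + 5 + 3 = 9
Total calls = C(4) = 9


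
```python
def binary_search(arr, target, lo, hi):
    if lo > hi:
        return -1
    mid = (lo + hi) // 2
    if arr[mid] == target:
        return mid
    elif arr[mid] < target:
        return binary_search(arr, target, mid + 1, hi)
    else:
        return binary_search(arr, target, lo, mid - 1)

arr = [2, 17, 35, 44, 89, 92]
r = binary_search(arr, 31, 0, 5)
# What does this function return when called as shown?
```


binary_search(arr, 31, 0, 5)
lo=0, hi=5, mid=2, arr[mid]=35
35 > 31, search left half
lo=0, hi=1, mid=0, arr[mid]=2
2 < 31, search right half
lo=1, hi=1, mid=1, arr[mid]=17
17 < 31, search right half
lo > hi, target not found, return -1
= -1


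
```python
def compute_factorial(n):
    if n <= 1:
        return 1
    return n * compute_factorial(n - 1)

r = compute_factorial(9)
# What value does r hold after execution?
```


compute_factorial(9)
= 9 * compute_factorial(8)
= 9 * 8 * compute_factorial(7)
= 9 * 8 * 7 * compute_factorial(6)
= 9 * 8 * 7 * 6 * compute_factorial(5)
= 9 * 8 * 7 * 6 * 5 * compute_factorial(4)
= 9 * 8 * 7 * 6 * 5 * 4 * compute_factorial(3)
= 9 * 8 * 7 * 6 * 5 * 4 * 3 * compute_factorial(2)
= 9 * 8 * 7 * 6 * 5 * 4 * 3 * 2 * compute_factorial(1)
= 9 * 8 * 7 * 6 * 5 * 4 * 3 * 2 * 1
= 362880


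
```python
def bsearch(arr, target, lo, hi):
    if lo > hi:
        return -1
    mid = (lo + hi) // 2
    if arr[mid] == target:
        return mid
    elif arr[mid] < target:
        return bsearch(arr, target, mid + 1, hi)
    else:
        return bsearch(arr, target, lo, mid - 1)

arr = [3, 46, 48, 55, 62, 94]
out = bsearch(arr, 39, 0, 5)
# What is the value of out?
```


bsearch(arr, 39, 0, 5)
lo=0, hi=5, mid=2, arr[mid]=48
48 > 39, search left half
lo=0, hi=1, mid=0, arr[mid]=3
3 < 39, search right half
lo=1, hi=1, mid=1, arr[mid]=46
46 > 39, search left half
lo > hi, target not found, return -1
= -1


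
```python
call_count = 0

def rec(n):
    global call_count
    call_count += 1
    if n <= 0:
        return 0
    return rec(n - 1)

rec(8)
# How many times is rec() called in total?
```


rec(8) calls rec(7) calls ... calls rec(0)
Total calls: 8 + 1 (for base case) = 9


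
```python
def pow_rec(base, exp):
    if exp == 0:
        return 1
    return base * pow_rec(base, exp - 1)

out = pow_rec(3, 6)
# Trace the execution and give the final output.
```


pow_rec(3, 6)
= 3 * pow_rec(3, 5)
= 3 * 3 * pow_rec(3, 4)
= 3 * 3 * 3 * pow_rec(3, 3)
= 3 * 3 * 3 * 3 * pow_rec(3, 2)
= 3 * 3 * 3 * 3 * 3 * pow_rec(3, 1)
= 3 * 3 * 3 * 3 * 3 * 3 * pow_rec(3, 0)
= 3 * 3 * 3 * 3 * 3 * 3 * 1
= 729


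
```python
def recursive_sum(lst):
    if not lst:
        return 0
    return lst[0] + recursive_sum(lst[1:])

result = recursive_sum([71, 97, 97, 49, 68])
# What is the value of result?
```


recursive_sum([71, 97, 97, 49, 68])
= 71 + recursive_sum([97, 97, 49, 68])
= 71 + 97 + recursive_sum([97, 49, 68])
= 71 + 97 + 97 + recursive_sum([49, 68])
= 71 + 97 + 97 + 49 + recursive_sum([68])
= 71 + 97 + 97 + 49 + 68 + recursive_sum([])
= 71 + 97 + 97 + 49 + 68 + 0
= 382


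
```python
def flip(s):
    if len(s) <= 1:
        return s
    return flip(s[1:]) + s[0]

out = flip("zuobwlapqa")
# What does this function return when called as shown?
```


flip("zuobwlapqa")
= flip("uobwlapqa") + "z"
= flip("obwlapqa") + "u" + "z"
= flip("bwlapqa") + "o" + "u" + "z"
= flip("wlapqa") + "b" + "o" + "u" + "z"
= flip("lapqa") + "w" + "b" + "o" + "u" + "z"
= flip("apqa") + "l" + "w" + "b" + "o" + "u" + "z"
= flip("pqa") + "a" + "l" + "w" + "b" + "o" + "u" + "z"
= flip("qa") + "p" + "a" + "l" + "w" + "b" + "o" + "u" + "z"
= flip("a") + "q" + "p" + "a" + "l" + "w" + "b" + "o" + "u" + "z"
= "a" + "q" + "p" + "a" + "l" + "w" + "b" + "o" + "u" + "z"
= "aqpalwbouz"


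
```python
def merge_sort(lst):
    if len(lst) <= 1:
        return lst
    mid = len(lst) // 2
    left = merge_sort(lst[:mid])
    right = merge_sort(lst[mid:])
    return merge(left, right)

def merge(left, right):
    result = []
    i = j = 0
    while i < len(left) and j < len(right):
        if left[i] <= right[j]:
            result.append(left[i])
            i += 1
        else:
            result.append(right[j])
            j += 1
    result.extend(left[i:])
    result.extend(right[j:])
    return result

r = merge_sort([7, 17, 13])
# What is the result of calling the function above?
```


merge_sort([7, 17, 13])
Split into [7] and [17, 13]
Left sorted: [7]
Right sorted: [13, 17]
Merge [7] and [13, 17]
= [7, 13, 17]


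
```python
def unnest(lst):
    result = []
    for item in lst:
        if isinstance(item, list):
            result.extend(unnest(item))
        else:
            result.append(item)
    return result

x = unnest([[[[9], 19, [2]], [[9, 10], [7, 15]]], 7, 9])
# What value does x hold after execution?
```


unnest([[[[9], 19, [2]], [[9, 10], [7, 15]]], 7, 9])
Processing each element:
  [[[9], 19, [2]], [[9, 10], [7, 15]]] is a list -> unnest recursively -> [9, 19, 2, 9, 10, 7, 15]
  7 is not a list -> append 7
  9 is not a list -> append 9
= [9, 19, 2, 9, 10, 7, 15, 7, 9]


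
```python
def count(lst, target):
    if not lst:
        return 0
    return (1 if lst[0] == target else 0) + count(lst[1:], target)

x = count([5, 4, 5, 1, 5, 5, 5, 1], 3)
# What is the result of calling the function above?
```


count([5, 4, 5, 1, 5, 5, 5, 1], 3)
lst[0]=5 != 3: 0 + count([4, 5, 1, 5, 5, 5, 1], 3)
lst[0]=4 != 3: 0 + count([5, 1, 5, 5, 5, 1], 3)
lst[0]=5 != 3: 0 + count([1, 5, 5, 5, 1], 3)
lst[0]=1 != 3: 0 + count([5, 5, 5, 1], 3)
lst[0]=5 != 3: 0 + count([5, 5, 1], 3)
lst[0]=5 != 3: 0 + count([5, 1], 3)
lst[0]=5 != 3: 0 + count([1], 3)
lst[0]=1 != 3: 0 + count([], 3)
= 0


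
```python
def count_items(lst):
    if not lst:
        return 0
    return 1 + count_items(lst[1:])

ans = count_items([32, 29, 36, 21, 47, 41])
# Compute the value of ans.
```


count_items([32, 29, 36, 21, 47, 41])
= 1 + count_items([29, 36, 21, 47, 41])
= 1 + 1 + count_items([36, 21, 47, 41])
= 1 + 1 + 1 + count_items([21, 47, 41])
= 1 + 1 + 1 + 1 + count_items([47, 41])
= 1 + 1 + 1 + 1 + 1 + count_items([41])
= 1 + 1 + 1 + 1 + 1 + 1 + count_items([])
= 1 + 1 + 1 + 1 + 1 + 1 + 0
= 6


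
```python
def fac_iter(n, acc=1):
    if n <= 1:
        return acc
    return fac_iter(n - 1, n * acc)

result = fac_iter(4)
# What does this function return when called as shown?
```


fac_iter(4, 1)
= fac_iter(3, 4 * 1) = fac_iter(3, 4)
= fac_iter(2, 3 * 4) = fac_iter(2, 12)
= fac_iter(1, 2 * 12) = fac_iter(1, 24)
n <= 1, return acc = 24


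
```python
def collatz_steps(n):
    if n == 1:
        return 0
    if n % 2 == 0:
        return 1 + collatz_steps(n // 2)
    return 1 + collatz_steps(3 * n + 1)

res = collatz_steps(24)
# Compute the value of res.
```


collatz_steps(24)
24 is even -> collatz_steps(12)
12 is even -> collatz_steps(6)
6 is even -> collatz_steps(3)
3 is odd -> 3*3+1 = 10 -> collatz_steps(10)
10 is even -> collatz_steps(5)
5 is odd -> 3*5+1 = 16 -> collatz_steps(16)
16 is even -> collatz_steps(8)
8 is even -> collatz_steps(4)
4 is even -> collatz_steps(2)
2 is even -> collatz_steps(1)
Reached 1 after 10 steps
= 10


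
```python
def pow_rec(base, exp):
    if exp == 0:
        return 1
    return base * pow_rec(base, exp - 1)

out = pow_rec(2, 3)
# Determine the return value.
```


pow_rec(2, 3)
= 2 * pow_rec(2, 2)
= 2 * 2 * pow_rec(2, 1)
= 2 * 2 * 2 * pow_rec(2, 0)
= 2 * 2 * 2 * 1
= 8


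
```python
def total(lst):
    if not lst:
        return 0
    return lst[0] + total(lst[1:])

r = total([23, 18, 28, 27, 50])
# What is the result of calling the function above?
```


total([23, 18, 28, 27, 50])
= 23 + total([18, 28, 27, 50])
= 23 + 18 + total([28, 27, 50])
= 23 + 18 + 28 + total([27, 50])
= 23 + 18 + 28 + 27 + total([50])
= 23 + 18 + 28 + 27 + 50 + total([])
= 23 + 18 + 28 + 27 + 50 + 0
= 146


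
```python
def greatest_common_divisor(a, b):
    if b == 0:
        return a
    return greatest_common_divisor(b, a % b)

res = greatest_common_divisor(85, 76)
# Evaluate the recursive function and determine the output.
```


greatest_common_divisor(85, 76)
= greatest_common_divisor(76, 85 % 76) = greatest_common_divisor(76, 9)
= greatest_common_divisor(9, 76 % 9) = greatest_common_divisor(9, 4)
= greatest_common_divisor(4, 9 % 4) = greatest_common_divisor(4, 1)
= greatest_common_divisor(1, 4 % 1) = greatest_common_divisor(1, 0)
b == 0, return a = 1


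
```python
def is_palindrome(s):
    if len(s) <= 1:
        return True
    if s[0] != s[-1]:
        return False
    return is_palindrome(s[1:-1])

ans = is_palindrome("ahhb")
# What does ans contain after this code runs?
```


is_palindrome("ahhb")
"ahhb": s[0]='a' != s[-1]='b' -> False
= False


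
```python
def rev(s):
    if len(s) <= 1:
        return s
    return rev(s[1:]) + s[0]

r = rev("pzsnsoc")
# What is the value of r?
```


rev("pzsnsoc")
= rev("zsnsoc") + "p"
= rev("snsoc") + "z" + "p"
= rev("nsoc") + "s" + "z" + "p"
= rev("soc") + "n" + "s" + "z" + "p"
= rev("oc") + "s" + "n" + "s" + "z" + "p"
= rev("c") + "o" + "s" + "n" + "s" + "z" + "p"
= "c" + "o" + "s" + "n" + "s" + "z" + "p"
= "cosnszp"


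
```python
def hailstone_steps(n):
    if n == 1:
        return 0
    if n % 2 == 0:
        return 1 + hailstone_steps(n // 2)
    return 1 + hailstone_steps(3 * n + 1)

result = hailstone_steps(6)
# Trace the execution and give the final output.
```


hailstone_steps(6)
6 is even -> hailstone_steps(3)
3 is odd -> 3*3+1 = 10 -> hailstone_steps(10)
10 is even -> hailstone_steps(5)
5 is odd -> 3*5+1 = 16 -> hailstone_steps(16)
16 is even -> hailstone_steps(8)
8 is even -> hailstone_steps(4)
4 is even -> hailstone_steps(2)
2 is even -> hailstone_steps(1)
Reached 1 after 8 steps
= 8


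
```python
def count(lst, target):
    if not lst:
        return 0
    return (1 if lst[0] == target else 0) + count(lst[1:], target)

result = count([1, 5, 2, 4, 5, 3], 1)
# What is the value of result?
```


count([1, 5, 2, 4, 5, 3], 1)
lst[0]=1 == 1: 1 + count([5, 2, 4, 5, 3], 1)
lst[0]=5 != 1: 0 + count([2, 4, 5, 3], 1)
lst[0]=2 != 1: 0 + count([4, 5, 3], 1)
lst[0]=4 != 1: 0 + count([5, 3], 1)
lst[0]=5 != 1: 0 + count([3], 1)
lst[0]=3 != 1: 0 + count([], 1)
= 1


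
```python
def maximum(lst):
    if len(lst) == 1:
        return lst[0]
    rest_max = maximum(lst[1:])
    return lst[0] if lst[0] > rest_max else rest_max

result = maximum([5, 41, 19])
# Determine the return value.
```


maximum([5, 41, 19])
= compare 5 with maximum([41, 19])
= compare 41 with maximum([19])
Base: maximum([19]) = 19
compare 41 with 19: max = 41
compare 5 with 41: max = 41
= 41


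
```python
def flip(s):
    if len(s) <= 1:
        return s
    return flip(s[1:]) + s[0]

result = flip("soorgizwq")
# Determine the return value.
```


flip("soorgizwq")
= flip("oorgizwq") + "s"
= flip("orgizwq") + "o" + "s"
= flip("rgizwq") + "o" + "o" + "s"
= flip("gizwq") + "r" + "o" + "o" + "s"
= flip("izwq") + "g" + "r" + "o" + "o" + "s"
= flip("zwq") + "i" + "g" + "r" + "o" + "o" + "s"
= flip("wq") + "z" + "i" + "g" + "r" + "o" + "o" + "s"
= flip("q") + "w" + "z" + "i" + "g" + "r" + "o" + "o" + "s"
= "q" + "w" + "z" + "i" + "g" + "r" + "o" + "o" + "s"
= "qwzigroos"


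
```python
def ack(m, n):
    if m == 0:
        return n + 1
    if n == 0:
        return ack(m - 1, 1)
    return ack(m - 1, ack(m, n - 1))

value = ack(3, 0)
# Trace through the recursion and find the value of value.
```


ack(3, 0)
n == 0: return ack(2, 1)
= ack(2, 1) = 5
= 5


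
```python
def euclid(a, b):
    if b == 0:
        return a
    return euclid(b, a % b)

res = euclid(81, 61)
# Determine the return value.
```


euclid(81, 61)
= euclid(61, 81 % 61) = euclid(61, 20)
= euclid(20, 61 % 20) = euclid(20, 1)
= euclid(1, 20 % 1) = euclid(1, 0)
b == 0, return a = 1


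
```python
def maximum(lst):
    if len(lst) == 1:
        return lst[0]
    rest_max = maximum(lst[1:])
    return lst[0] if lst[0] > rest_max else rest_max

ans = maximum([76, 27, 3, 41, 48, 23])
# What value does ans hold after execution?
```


maximum([76, 27, 3, 41, 48, 23])
= compare 76 with maximum([27, 3, 41, 48, 23])
= compare 27 with maximum([3, 41, 48, 23])
= compare 3 with maximum([41, 48, 23])
= compare 41 with maximum([48, 23])
= compare 48 with maximum([23])
Base: maximum([23]) = 23
compare 48 with 23: max = 48
compare 41 with 48: max = 48
compare 3 with 48: max = 48
compare 27 with 48: max = 48
compare 76 with 48: max = 76
= 76


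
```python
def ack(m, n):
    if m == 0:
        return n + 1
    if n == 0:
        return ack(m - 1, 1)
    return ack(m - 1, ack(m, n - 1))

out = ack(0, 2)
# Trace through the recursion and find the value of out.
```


ack(0, 2)
m == 0: return 2 + 1 = 3
= 3


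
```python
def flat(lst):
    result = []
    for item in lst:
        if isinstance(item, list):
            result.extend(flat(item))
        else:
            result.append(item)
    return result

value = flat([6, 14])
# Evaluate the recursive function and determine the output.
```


flat([6, 14])
Processing each element:
  6 is not a list -> append 6
  14 is not a list -> append 14
= [6, 14]


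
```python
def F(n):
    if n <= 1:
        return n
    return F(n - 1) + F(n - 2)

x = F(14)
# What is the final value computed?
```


F(14)
= F(13) + F(12)
= (F(12) + F(11)) + F(12)
Computing bottom-up: F(0)=0, F(1)=1, F(2)=1, F(3)=2, F(4)=3, F(5)=5, F(6)=8, F(7)=13, F(8)=21, F(9)=34, F(10)=55, F(11)=89, F(12)=144, F(13)=233, F(14)=377
= 377


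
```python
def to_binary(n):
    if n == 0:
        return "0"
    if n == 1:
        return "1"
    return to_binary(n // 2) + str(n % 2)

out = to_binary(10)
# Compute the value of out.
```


to_binary(10)
= to_binary(5) + "0"
= to_binary(2) + "1" + "0"
= to_binary(1) + "0" + "1" + "0"
= "1" + "0" + "1" + "0"
= "1010"


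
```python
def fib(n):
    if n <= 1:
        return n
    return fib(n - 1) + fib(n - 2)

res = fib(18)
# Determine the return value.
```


fib(18)
= fib(17) + fib(16)
= (fib(16) + fib(15)) + fib(16)
Computing bottom-up: fib(0)=0, fib(1)=1, fib(2)=1, fib(3)=2, fib(4)=3, fib(5)=5, fib(6)=8, fib(7)=13, fib(8)=21, fib(9)=34, fib(10)=55, fib(11)=89, fib(12)=144, fib(13)=233, fib(14)=377, fib(15)=610, fib(16)=987, fib(17)=1597, fib(18)=2584
= 2584


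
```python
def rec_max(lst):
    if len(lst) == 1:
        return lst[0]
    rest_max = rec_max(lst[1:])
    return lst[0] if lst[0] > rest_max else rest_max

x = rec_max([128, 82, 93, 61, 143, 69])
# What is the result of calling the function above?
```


rec_max([128, 82, 93, 61, 143, 69])
= compare 128 with rec_max([82, 93, 61, 143, 69])
= compare 82 with rec_max([93, 61, 143, 69])
= compare 93 with rec_max([61, 143, 69])
= compare 61 with rec_max([143, 69])
= compare 143 with rec_max([69])
Base: rec_max([69]) = 69
compare 143 with 69: max = 143
compare 61 with 143: max = 143
compare 93 with 143: max = 143
compare 82 with 143: max = 143
compare 128 with 143: max = 143
= 143


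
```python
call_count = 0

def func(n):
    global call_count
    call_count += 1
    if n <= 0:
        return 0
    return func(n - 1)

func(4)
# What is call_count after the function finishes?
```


func(4) calls func(3) calls ... calls func(0)
Total calls: 4 + 1 (for base case) = 5


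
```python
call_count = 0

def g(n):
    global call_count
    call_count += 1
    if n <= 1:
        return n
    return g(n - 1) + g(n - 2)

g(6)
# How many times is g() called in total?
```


g(6) calls g(5) and g(4); each non-base call branches into two more.
Let C(k) = total number of calls made by g(k), including the call to g(k) itself.
Base cases: C(0) = 1, C(1) = 1
Recurrence: C(k) = 1 + C(k-1) + C(k-2)
  C(2) = 1 + C(1) + C(0) = 1 + 1 + 1 = 3
  C(3) = 1 + C(2) + C(1) = 1 + 3 + 1 = 5
  C(4) = 1 + C(3) + C(2) = 1 + 5 + 3 = 9
  C(5) = 1 + C(4) + C(3) = 1 + 9 + 5 = 15
  C(6) = 1 + C(5) + C(4) = 1 + 15 + 9 = 25
Total calls = C(6) = 25


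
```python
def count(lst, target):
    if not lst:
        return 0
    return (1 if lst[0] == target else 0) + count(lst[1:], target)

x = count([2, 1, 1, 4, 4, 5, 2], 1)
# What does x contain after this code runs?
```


count([2, 1, 1, 4, 4, 5, 2], 1)
lst[0]=2 != 1: 0 + count([1, 1, 4, 4, 5, 2], 1)
lst[0]=1 == 1: 1 + count([1, 4, 4, 5, 2], 1)
lst[0]=1 == 1: 1 + count([4, 4, 5, 2], 1)
lst[0]=4 != 1: 0 + count([4, 5, 2], 1)
lst[0]=4 != 1: 0 + count([5, 2], 1)
lst[0]=5 != 1: 0 + count([2], 1)
lst[0]=2 != 1: 0 + count([], 1)
= 2


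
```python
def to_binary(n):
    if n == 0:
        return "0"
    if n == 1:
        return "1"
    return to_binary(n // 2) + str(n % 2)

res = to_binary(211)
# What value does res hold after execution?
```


to_binary(211)
= to_binary(105) + "1"
= to_binary(52) + "1" + "1"
= to_binary(26) + "0" + "1" + "1"
= to_binary(13) + "0" + "0" + "1" + "1"
= to_binary(6) + "1" + "0" + "0" + "1" + "1"
= to_binary(3) + "0" + "1" + "0" + "0" + "1" + "1"
= to_binary(1) + "1" + "0" + "1" + "0" + "0" + "1" + "1"
= "1" + "1" + "0" + "1" + "0" + "0" + "1" + "1"
= "11010011"


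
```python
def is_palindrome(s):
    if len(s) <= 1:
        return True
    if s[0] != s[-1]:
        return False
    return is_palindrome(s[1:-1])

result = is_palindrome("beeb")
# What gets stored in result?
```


is_palindrome("beeb")
"beeb": s[0]='b' == s[-1]='b' -> is_palindrome("ee")
"ee": s[0]='e' == s[-1]='e' -> is_palindrome("")
"": len <= 1 -> True
= True


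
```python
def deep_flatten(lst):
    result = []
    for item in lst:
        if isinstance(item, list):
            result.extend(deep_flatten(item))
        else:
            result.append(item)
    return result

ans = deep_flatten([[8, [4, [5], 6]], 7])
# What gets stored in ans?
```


deep_flatten([[8, [4, [5], 6]], 7])
Processing each element:
  [8, [4, [5], 6]] is a list -> deep_flatten recursively -> [8, 4, 5, 6]
  7 is not a list -> append 7
= [8, 4, 5, 6, 7]


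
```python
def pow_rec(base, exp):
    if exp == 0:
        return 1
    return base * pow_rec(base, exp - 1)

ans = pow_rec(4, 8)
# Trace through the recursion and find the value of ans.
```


pow_rec(4, 8)
= 4 * pow_rec(4, 7)
= 4 * 4 * pow_rec(4, 6)
= 4 * 4 * 4 * pow_rec(4, 5)
= 4 * 4 * 4 * 4 * pow_rec(4, 4)
= 4 * 4 * 4 * 4 * 4 * pow_rec(4, 3)
= 4 * 4 * 4 * 4 * 4 * 4 * pow_rec(4, 2)
= 4 * 4 * 4 * 4 * 4 * 4 * 4 * pow_rec(4, 1)
= 4 * 4 * 4 * 4 * 4 * 4 * 4 * 4 * pow_rec(4, 0)
= 4 * 4 * 4 * 4 * 4 * 4 * 4 * 4 * 1
= 65536


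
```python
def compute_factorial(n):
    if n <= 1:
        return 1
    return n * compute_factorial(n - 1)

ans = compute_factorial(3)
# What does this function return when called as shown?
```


compute_factorial(3)
= 3 * compute_factorial(2)
= 3 * 2 * compute_factorial(1)
= 3 * 2 * 1
= 6


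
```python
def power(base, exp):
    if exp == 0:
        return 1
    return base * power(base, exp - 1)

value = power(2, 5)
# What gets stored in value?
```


power(2, 5)
= 2 * power(2, 4)
= 2 * 2 * power(2, 3)
= 2 * 2 * 2 * power(2, 2)
= 2 * 2 * 2 * 2 * power(2, 1)
= 2 * 2 * 2 * 2 * 2 * power(2, 0)
= 2 * 2 * 2 * 2 * 2 * 1
= 32


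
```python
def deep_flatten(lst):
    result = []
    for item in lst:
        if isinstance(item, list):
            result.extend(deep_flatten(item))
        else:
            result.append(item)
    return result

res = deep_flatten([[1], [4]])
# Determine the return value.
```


deep_flatten([[1], [4]])
Processing each element:
  [1] is a list -> deep_flatten recursively -> [1]
  [4] is a list -> deep_flatten recursively -> [4]
= [1, 4]
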